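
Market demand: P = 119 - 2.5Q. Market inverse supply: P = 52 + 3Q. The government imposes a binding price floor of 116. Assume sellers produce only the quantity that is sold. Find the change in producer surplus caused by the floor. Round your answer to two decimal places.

-147.96

Without the control, 119 - 2.5Q = 52 + 3Q so Q* = 12.1818 and P* = 88.5455.
At the floor price 116, quantity demanded is (119 - 116)/2.5 = 1.2; demand is the short side, so Q = 1.2 trades at P = 116.
PS goes from (1/2)(12.1818)(36.5455) = 222.595 to 74.64 (computed as (116 - 52)(1.2) - (1/2)(3)(1.2)^2), a change of -147.955.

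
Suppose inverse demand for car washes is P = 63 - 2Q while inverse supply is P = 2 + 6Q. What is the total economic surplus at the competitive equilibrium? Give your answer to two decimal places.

Equilibrium: 63 - 2Q = 2 + 6Q, so Q* = 7.625 and P* = 47.75.
Total surplus is the full triangle between the curves from 0 to Q*: (1/2)(7.625)(63 - 2) = 232.5625.

232.56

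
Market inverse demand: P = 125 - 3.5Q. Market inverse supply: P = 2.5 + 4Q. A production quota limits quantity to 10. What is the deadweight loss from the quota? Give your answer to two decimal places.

Without the quota, 125 - 3.5Q = 2.5 + 4Q gives Q* = 16.3333.
At Q = 10 the demand price is 125 - 3.5(10) = 90 and the supply price is 2.5 + 4(10) = 42.5.
Deadweight loss is the triangle between the curves from 10 to 16.3333: (1/2)(90 - 42.5)(16.3333 - 10) = 150.4167.

150.42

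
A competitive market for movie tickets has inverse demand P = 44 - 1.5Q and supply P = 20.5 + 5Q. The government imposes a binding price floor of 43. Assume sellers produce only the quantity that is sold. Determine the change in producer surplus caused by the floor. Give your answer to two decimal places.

Free-market equilibrium: 44 - 1.5Q = 20.5 + 5Q gives Q* = 3.6154, P* = 38.5769.
At P = 43, buyers demand (44 - 43)/1.5 = 0.6667 while sellers would supply more, so the quantity traded is 0.6667 at price 43.
PS goes from (1/2)(3.6154)(18.0769) = 32.6775 to 13.8889 (computed as (43 - 20.5)(0.6667) - (1/2)(5)(0.6667)^2), a change of -18.7886.

-18.79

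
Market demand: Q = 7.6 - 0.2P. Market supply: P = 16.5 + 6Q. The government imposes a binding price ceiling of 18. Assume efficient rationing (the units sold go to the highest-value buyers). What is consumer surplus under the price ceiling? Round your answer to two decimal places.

Rewriting demand in inverse form: P = 38 - 5Q.
Without the control, 38 - 5Q = 16.5 + 6Q so Q* = 1.9545 and P* = 28.2273.
At P = 18, sellers supply (18 - 16.5)/6 = 0.25 while buyers want more, so the quantity traded is 0.25 at price 18.
The demand price at Q = 0.25 is 36.75. CS is the trapezoid between demand and 18 over [0, 0.25]: (1/2)[(38 - 18) + (36.75 - 18)](0.25) = 4.8438.

4.84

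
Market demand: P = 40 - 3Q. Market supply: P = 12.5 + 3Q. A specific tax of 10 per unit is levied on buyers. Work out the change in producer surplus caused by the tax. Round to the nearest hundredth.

Pre-tax equilibrium: 40 - 3Q = 12.5 + 3Q gives Q* = 4.5833, P* = 26.25.
With the tax, buyers' net willingness to pay falls by 10: (40 - 10) - 3Q = 12.5 + 3Q, so Q_t = 2.9167. Buyers pay P_b = 31.25; sellers receive P_s = P_b - 10 = 21.25.
PS falls from (1/2)(4.5833)(13.75) = 31.5104 to (1/2)(2.9167)(8.75) = 12.7604, a change of -18.75.

-18.75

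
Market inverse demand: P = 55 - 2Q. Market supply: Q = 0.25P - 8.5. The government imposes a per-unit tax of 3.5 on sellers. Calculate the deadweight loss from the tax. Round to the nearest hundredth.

Rewriting supply in inverse form: P = 34 + 4Q.
Without the tax, 55 - 2Q = 34 + 4Q so Q* = 3.5 and P* = 48.
A tax on sellers shifts supply up by 3.5: 55 - 2Q = 34 + 4Q + 3.5, so Q_t = 2.9167. Buyers pay P_b = 49.1667; sellers receive P_s = P_b - 3.5 = 45.6667.
The welfare triangle lost has base Q* - Q_t = 0.5833 and height t = 3.5, so DWL = (1/2)(0.5833)(3.5) = 1.0208.

1.02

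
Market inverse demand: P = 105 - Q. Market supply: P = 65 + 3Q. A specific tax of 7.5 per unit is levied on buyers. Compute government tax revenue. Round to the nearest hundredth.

Without the tax, 105 - Q = 65 + 3Q so Q* = 10 and P* = 95.
With the tax, buyers' net willingness to pay falls by 7.5: (105 - 7.5) - Q = 65 + 3Q, so Q_t = 8.125. Buyers pay P_b = 96.875; sellers receive P_s = P_b - 7.5 = 89.375.
Revenue is the tax times quantity traded: 7.5 x 8.125 = 60.9375.

60.94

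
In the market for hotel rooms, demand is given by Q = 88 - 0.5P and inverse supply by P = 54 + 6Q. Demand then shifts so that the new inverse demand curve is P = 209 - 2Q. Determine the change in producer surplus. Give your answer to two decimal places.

Rewriting demand in inverse form: P = 176 - 2Q.
Initial equilibrium: Q_0 = 15.25, P_0 = 145.5; CS_0 = (1/2)(15.25)(30.5) = 232.5625, PS_0 = (1/2)(15.25)(91.5) = 697.6875.
New equilibrium: 209 - 2Q = 54 + 6Q gives Q_1 = 19.375, P_1 = 170.25; CS_1 = 375.3906, PS_1 = 1126.1719.
Change in producer surplus = 1126.1719 - 697.6875 = 428.4844.

428.48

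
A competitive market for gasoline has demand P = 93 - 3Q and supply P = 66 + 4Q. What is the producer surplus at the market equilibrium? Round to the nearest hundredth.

29.76

Set 93 - 3Q = 66 + 4Q, which gives 27 = 7Q, so Q* = 3.8571 and P* = 93 - 3(3.8571) = 81.4286.
The supply curve's price intercept is 66, so PS = (1/2)(Q*)(P* - 66) = (1/2)(3.8571)(15.4286) = 29.7551.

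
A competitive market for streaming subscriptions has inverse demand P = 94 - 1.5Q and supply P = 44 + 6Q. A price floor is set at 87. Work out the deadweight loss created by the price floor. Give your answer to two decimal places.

Without the control, 94 - 1.5Q = 44 + 6Q so Q* = 6.6667 and P* = 84.
At the floor price 87, quantity demanded is (94 - 87)/1.5 = 4.6667; demand is the short side, so Q = 4.6667 trades at P = 87.
At Q = 4.6667 the demand price is 87 and the supply price is 72. Deadweight loss is the triangle between the curves from 4.6667 to 6.6667: (1/2)(87 - 72)(6.6667 - 4.6667) = 15.

15.00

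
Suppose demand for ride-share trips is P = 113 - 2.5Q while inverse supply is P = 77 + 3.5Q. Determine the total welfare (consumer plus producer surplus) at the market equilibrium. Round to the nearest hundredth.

108.00

Set 113 - 2.5Q = 77 + 3.5Q, which gives 36 = 6Q, so Q* = 6 and P* = 113 - 2.5(6) = 98.
Total surplus is the full triangle between the curves from 0 to Q*: (1/2)(6)(113 - 77) = 108.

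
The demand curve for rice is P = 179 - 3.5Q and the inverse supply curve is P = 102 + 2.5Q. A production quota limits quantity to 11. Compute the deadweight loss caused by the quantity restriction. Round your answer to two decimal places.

10.08

Without the quota, 179 - 3.5Q = 102 + 2.5Q gives Q* = 12.8333.
At Q = 11 the demand price is 179 - 3.5(11) = 140.5 and the supply price is 102 + 2.5(11) = 129.5.
DWL = (1/2)(gap between curves at 11) x (Q* - 11) = (1/2)(11)(1.8333) = 10.0833.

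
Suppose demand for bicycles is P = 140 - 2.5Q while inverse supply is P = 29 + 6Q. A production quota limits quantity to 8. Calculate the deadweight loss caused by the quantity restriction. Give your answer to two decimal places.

Without the quota, 140 - 2.5Q = 29 + 6Q gives Q* = 13.0588.
At Q = 8 the demand price is 140 - 2.5(8) = 120 and the supply price is 29 + 6(8) = 77.
Deadweight loss is the triangle between the curves from 8 to 13.0588: (1/2)(120 - 77)(13.0588 - 8) = 108.7647.

108.76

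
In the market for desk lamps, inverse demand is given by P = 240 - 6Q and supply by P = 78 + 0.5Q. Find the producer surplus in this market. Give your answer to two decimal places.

155.29

Equilibrium: 240 - 6Q = 78 + 0.5Q, so Q* = 24.9231 and P* = 90.4615.
The supply curve's price intercept is 78, so PS = (1/2)(Q*)(P* - 78) = (1/2)(24.9231)(12.4615) = 155.2899.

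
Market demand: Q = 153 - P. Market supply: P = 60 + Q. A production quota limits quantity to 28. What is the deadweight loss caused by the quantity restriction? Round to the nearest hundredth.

Rewriting demand in inverse form: P = 153 - Q.
Without the quota, 153 - Q = 60 + Q gives Q* = 46.5.
At Q = 28 the demand price is 153 - (28) = 125 and the supply price is 60 + (28) = 88.
DWL = (1/2)(gap between curves at 28) x (Q* - 28) = (1/2)(37)(18.5) = 342.25.

342.25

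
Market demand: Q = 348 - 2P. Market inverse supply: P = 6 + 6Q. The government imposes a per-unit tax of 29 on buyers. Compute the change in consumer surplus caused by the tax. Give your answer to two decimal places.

Rewriting demand in inverse form: P = 174 - 0.5Q.
Pre-tax equilibrium: 174 - 0.5Q = 6 + 6Q gives Q* = 25.8462, P* = 161.0769.
With the tax, buyers' net willingness to pay falls by 29: (174 - 29) - 0.5Q = 6 + 6Q, so Q_t = 21.3846. Buyers pay P_b = 163.3077; sellers receive P_s = P_b - 29 = 134.3077.
Consumers lose the trapezoid between P* and P_b out to Q_t plus the triangle from Q_t to Q*: change in CS = 114.3254 - 167.0059 = -52.6805.

-52.68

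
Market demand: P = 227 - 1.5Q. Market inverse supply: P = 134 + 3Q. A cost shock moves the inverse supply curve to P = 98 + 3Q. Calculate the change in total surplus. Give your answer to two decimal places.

888.00

Initial equilibrium: Q_0 = 20.6667, P_0 = 196; CS_0 = (1/2)(20.6667)(31) = 320.3333, PS_0 = (1/2)(20.6667)(62) = 640.6667.
New equilibrium: 227 - 1.5Q = 98 + 3Q gives Q_1 = 28.6667, P_1 = 184; CS_1 = 616.3333, PS_1 = 1232.6667.
Change in total surplus = (616.3333 + 1232.6667) - (320.3333 + 640.6667) = 888.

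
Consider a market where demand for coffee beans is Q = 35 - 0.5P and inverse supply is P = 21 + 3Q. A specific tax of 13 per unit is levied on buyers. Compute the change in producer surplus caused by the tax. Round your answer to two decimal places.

-66.30

Rewriting demand in inverse form: P = 70 - 2Q.
Pre-tax equilibrium: 70 - 2Q = 21 + 3Q gives Q* = 9.8, P* = 50.4.
With the tax, buyers' net willingness to pay falls by 13: (70 - 13) - 2Q = 21 + 3Q, so Q_t = 7.2. Buyers pay P_b = 55.6; sellers receive P_s = P_b - 13 = 42.6.
PS falls from (1/2)(9.8)(29.4) = 144.06 to (1/2)(7.2)(21.6) = 77.76, a change of -66.3.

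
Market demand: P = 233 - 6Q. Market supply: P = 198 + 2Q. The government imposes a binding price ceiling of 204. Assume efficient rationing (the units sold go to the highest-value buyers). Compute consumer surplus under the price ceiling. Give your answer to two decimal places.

Without the control, 233 - 6Q = 198 + 2Q so Q* = 4.375 and P* = 206.75.
At P = 204, sellers supply (204 - 198)/2 = 3 while buyers want more, so the quantity traded is 3 at price 204.
The demand price at Q = 3 is 215. CS is the trapezoid between demand and 204 over [0, 3]: (1/2)[(233 - 204) + (215 - 204)](3) = 60.

60.00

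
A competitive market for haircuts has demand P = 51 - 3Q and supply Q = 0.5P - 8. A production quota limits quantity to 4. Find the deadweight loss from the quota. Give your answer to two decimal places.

Rewriting supply in inverse form: P = 16 + 2Q.
Unrestricted equilibrium: Q* = (51 - 16)/(3 + 2) = 7.
At Q = 4 the demand price is 51 - 3(4) = 39 and the supply price is 16 + 2(4) = 24.
DWL = (1/2)(gap between curves at 4) x (Q* - 4) = (1/2)(15)(3) = 22.5.

22.50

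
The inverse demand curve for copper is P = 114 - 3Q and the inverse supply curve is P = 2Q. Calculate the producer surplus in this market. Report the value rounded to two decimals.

519.84

Equilibrium: 114 - 3Q = 2Q, so Q* = 22.8 and P* = 45.6.
PS is the area between P* and the supply curve from 0 to Q*: (1/2)(22.8)(45.6) = 519.84.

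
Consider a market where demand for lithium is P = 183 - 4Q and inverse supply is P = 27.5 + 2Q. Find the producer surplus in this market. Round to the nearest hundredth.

671.67

Setting demand equal to supply, 155.5 = 6Q, so Q* = 25.9167 and P* = 79.3333.
PS is the area between P* and the supply curve from 0 to Q*: (1/2)(25.9167)(51.8333) = 671.6736.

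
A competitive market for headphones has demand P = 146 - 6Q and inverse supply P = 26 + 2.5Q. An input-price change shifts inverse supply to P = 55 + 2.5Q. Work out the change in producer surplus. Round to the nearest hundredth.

Initial equilibrium: Q_0 = 14.1176, P_0 = 61.2941; CS_0 = (1/2)(14.1176)(84.7059) = 597.9239, PS_0 = (1/2)(14.1176)(35.2941) = 249.1349.
New equilibrium: 146 - 6Q = 55 + 2.5Q gives Q_1 = 10.7059, P_1 = 81.7647; CS_1 = 343.8478, PS_1 = 143.2699.
Change in producer surplus = 143.2699 - 249.1349 = -105.8651.

-105.87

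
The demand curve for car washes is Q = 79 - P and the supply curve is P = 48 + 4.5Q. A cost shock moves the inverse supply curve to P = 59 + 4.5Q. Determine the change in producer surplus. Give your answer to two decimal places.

-41.73

Rewriting demand in inverse form: P = 79 - Q.
Initial equilibrium: Q_0 = 5.6364, P_0 = 73.3636; CS_0 = (1/2)(5.6364)(5.6364) = 15.8843, PS_0 = (1/2)(5.6364)(25.3636) = 71.4793.
New equilibrium: 79 - Q = 59 + 4.5Q gives Q_1 = 3.6364, P_1 = 75.3636; CS_1 = 6.6116, PS_1 = 29.7521.
Change in producer surplus = 29.7521 - 71.4793 = -41.7273.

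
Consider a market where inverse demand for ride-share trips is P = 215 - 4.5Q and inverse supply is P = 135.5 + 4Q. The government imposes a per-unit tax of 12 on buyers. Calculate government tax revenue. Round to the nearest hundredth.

Without the tax, 215 - 4.5Q = 135.5 + 4Q so Q* = 9.3529 and P* = 172.9118.
A tax on buyers shifts demand down by 12: (215 - 12) - 4.5Q = 135.5 + 4Q, so Q_t = 7.9412. Buyers pay P_b = 179.2647; sellers receive P_s = P_b - 12 = 167.2647.
Tax revenue = t x Q_t = 12 x 7.9412 = 95.2941.

95.29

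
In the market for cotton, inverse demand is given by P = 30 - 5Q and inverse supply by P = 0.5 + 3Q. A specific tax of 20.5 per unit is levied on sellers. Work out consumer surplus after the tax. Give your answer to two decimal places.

Pre-tax equilibrium: 30 - 5Q = 0.5 + 3Q gives Q* = 3.6875, P* = 11.5625.
A tax on sellers shifts supply up by 20.5: 30 - 5Q = 0.5 + 3Q + 20.5, so Q_t = 1.125. Buyers pay P_b = 24.375; sellers receive P_s = P_b - 20.5 = 3.875.
Consumer surplus is the triangle under demand above P_b: (1/2)(1.125)(30 - 24.375) = 3.1641.

3.16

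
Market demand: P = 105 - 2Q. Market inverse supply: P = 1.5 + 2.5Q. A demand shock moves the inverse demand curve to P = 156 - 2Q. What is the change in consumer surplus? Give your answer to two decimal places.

649.78

Initial equilibrium: Q_0 = 23, P_0 = 59; CS_0 = (1/2)(23)(46) = 529, PS_0 = (1/2)(23)(57.5) = 661.25.
New equilibrium: 156 - 2Q = 1.5 + 2.5Q gives Q_1 = 34.3333, P_1 = 87.3333; CS_1 = 1178.7778, PS_1 = 1473.4722.
Change in consumer surplus = 1178.7778 - 529 = 649.7778.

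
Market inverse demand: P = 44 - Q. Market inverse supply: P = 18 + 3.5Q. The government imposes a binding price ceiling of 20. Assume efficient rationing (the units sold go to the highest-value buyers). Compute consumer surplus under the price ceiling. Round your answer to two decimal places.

Without the control, 44 - Q = 18 + 3.5Q so Q* = 5.7778 and P* = 38.2222.
At the ceiling price 20, quantity supplied is (20 - 18)/3.5 = 0.5714; supply is the short side, so Q = 0.5714 trades at P = 20.
The demand price at Q = 0.5714 is 43.4286. CS is the trapezoid between demand and 20 over [0, 0.5714]: (1/2)[(44 - 20) + (43.4286 - 20)](0.5714) = 13.551.

13.55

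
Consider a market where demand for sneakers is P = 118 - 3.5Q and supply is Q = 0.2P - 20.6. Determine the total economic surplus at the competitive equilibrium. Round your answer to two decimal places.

Rewriting supply in inverse form: P = 103 + 5Q.
Equilibrium: 118 - 3.5Q = 103 + 5Q, so Q* = 1.7647 and P* = 111.8235.
CS = (1/2)(1.7647)(6.1765) = 5.4498 and PS = (1/2)(1.7647)(8.8235) = 7.7855, so total surplus = 13.2353.

13.24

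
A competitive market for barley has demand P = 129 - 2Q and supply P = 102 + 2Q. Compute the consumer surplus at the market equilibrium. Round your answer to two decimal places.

Equilibrium: 129 - 2Q = 102 + 2Q, so Q* = 6.75 and P* = 115.5.
Consumer surplus is the triangle under demand above P*: (1/2)(6.75)(129 - 115.5) = (1/2)(6.75)(13.5) = 45.5625.

45.56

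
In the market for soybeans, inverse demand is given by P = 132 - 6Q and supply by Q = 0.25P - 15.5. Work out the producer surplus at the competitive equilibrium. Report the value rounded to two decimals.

Rewriting supply in inverse form: P = 62 + 4Q.
Set 132 - 6Q = 62 + 4Q, which gives 70 = 10Q, so Q* = 7 and P* = 132 - 6(7) = 90.
The supply curve's price intercept is 62, so PS = (1/2)(Q*)(P* - 62) = (1/2)(7)(28) = 98.

98.00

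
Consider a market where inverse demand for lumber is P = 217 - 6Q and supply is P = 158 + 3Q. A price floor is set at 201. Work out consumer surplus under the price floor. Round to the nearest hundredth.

Without the control, 217 - 6Q = 158 + 3Q so Q* = 6.5556 and P* = 177.6667.
At the floor price 201, quantity demanded is (217 - 201)/6 = 2.6667; demand is the short side, so Q = 2.6667 trades at P = 201.
CS is the triangle under demand above 201: (1/2)(2.6667)(217 - 201) = 21.3333.

21.33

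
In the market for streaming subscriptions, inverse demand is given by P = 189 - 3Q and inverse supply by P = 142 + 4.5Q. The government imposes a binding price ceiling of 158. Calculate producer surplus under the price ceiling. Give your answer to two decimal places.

Free-market equilibrium: 189 - 3Q = 142 + 4.5Q gives Q* = 6.2667, P* = 170.2.
At P = 158, sellers supply (158 - 142)/4.5 = 3.5556 while buyers want more, so the quantity traded is 3.5556 at price 158.
PS is the triangle above supply below 158: (1/2)(3.5556)(158 - 142) = 28.4444.

28.44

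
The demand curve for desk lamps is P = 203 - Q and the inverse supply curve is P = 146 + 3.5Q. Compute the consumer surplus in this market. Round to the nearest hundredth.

80.22

Set 203 - Q = 146 + 3.5Q, which gives 57 = 4.5Q, so Q* = 12.6667 and P* = 203 - (12.6667) = 190.3333.
The demand choke price is 203, so CS = (1/2)(Q*)(203 - P*) = (1/2)(12.6667)(12.6667) = 80.2222.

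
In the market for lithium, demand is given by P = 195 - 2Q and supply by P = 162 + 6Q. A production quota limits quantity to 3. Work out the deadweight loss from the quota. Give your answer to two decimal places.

Unrestricted equilibrium: Q* = (195 - 162)/(2 + 6) = 4.125.
At Q = 3 the demand price is 195 - 2(3) = 189 and the supply price is 162 + 6(3) = 180.
DWL = (1/2)(gap between curves at 3) x (Q* - 3) = (1/2)(9)(1.125) = 5.0625.

5.06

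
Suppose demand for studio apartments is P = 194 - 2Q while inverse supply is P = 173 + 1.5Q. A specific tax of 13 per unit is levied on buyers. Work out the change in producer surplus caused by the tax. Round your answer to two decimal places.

-23.08

Without the tax, 194 - 2Q = 173 + 1.5Q so Q* = 6 and P* = 182.
With the tax, buyers' net willingness to pay falls by 13: (194 - 13) - 2Q = 173 + 1.5Q, so Q_t = 2.2857. Buyers pay P_b = 189.4286; sellers receive P_s = P_b - 13 = 176.4286.
PS falls from (1/2)(6)(9) = 27 to (1/2)(2.2857)(3.4286) = 3.9184, a change of -23.0816.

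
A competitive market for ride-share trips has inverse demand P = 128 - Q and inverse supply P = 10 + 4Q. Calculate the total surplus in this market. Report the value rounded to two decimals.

Equilibrium: 128 - Q = 10 + 4Q, so Q* = 23.6 and P* = 104.4.
Total surplus is the full triangle between the curves from 0 to Q*: (1/2)(23.6)(128 - 10) = 1392.4.

1392.40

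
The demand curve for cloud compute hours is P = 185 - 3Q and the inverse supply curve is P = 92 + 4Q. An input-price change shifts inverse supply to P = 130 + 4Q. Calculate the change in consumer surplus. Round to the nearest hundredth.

-172.16

Initial equilibrium: Q_0 = 13.2857, P_0 = 145.1429; CS_0 = (1/2)(13.2857)(39.8571) = 264.7653, PS_0 = (1/2)(13.2857)(53.1429) = 353.0204.
New equilibrium: 185 - 3Q = 130 + 4Q gives Q_1 = 7.8571, P_1 = 161.4286; CS_1 = 92.602, PS_1 = 123.4694.
Change in consumer surplus = 92.602 - 264.7653 = -172.1633.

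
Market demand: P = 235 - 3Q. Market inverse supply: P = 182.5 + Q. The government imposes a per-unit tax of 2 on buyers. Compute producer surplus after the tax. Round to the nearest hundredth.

79.70

Without the tax, 235 - 3Q = 182.5 + Q so Q* = 13.125 and P* = 195.625.
A tax on buyers shifts demand down by 2: (235 - 2) - 3Q = 182.5 + Q, so Q_t = 12.625. Buyers pay P_b = 197.125; sellers receive P_s = P_b - 2 = 195.125.
Producer surplus is the triangle above supply below P_s: (1/2)(12.625)(195.125 - 182.5) = 79.6953.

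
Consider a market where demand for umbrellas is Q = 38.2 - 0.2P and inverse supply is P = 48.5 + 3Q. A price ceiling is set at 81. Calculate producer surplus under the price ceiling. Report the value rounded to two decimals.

Rewriting demand in inverse form: P = 191 - 5Q.
Free-market equilibrium: 191 - 5Q = 48.5 + 3Q gives Q* = 17.8125, P* = 101.9375.
At the ceiling price 81, quantity supplied is (81 - 48.5)/3 = 10.8333; supply is the short side, so Q = 10.8333 trades at P = 81.
PS is the triangle above supply below 81: (1/2)(10.8333)(81 - 48.5) = 176.0417.

176.04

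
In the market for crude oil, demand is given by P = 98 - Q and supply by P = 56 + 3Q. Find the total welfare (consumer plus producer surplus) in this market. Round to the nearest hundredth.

Set 98 - Q = 56 + 3Q, which gives 42 = 4Q, so Q* = 10.5 and P* = 98 - (10.5) = 87.5.
CS = (1/2)(10.5)(10.5) = 55.125 and PS = (1/2)(10.5)(31.5) = 165.375, so total surplus = 220.5.

220.50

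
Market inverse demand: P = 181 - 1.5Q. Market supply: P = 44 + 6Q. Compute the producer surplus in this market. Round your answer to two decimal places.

1001.01

Set 181 - 1.5Q = 44 + 6Q, which gives 137 = 7.5Q, so Q* = 18.2667 and P* = 181 - 1.5(18.2667) = 153.6.
The supply curve's price intercept is 44, so PS = (1/2)(Q*)(P* - 44) = (1/2)(18.2667)(109.6) = 1001.0133.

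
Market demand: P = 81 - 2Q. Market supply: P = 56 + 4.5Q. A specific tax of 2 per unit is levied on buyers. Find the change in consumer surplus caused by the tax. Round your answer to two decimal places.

-2.27

Without the tax, 81 - 2Q = 56 + 4.5Q so Q* = 3.8462 and P* = 73.3077.
A tax on buyers shifts demand down by 2: (81 - 2) - 2Q = 56 + 4.5Q, so Q_t = 3.5385. Buyers pay P_b = 73.9231; sellers receive P_s = P_b - 2 = 71.9231.
CS falls from (1/2)(3.8462)(7.6923) = 14.7929 to (1/2)(3.5385)(7.0769) = 12.5207, a change of -2.2722.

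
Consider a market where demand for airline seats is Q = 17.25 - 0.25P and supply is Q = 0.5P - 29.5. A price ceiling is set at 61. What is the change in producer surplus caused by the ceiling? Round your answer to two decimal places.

-1.78

Rewriting demand in inverse form: P = 69 - 4Q.
Rewriting supply in inverse form: P = 59 + 2Q.
Free-market equilibrium: 69 - 4Q = 59 + 2Q gives Q* = 1.6667, P* = 62.3333.
At P = 61, sellers supply (61 - 59)/2 = 1 while buyers want more, so the quantity traded is 1 at price 61.
PS goes from (1/2)(1.6667)(3.3333) = 2.7778 to 1 (computed as (61 - 59)(1) - (1/2)(2)(1)^2), a change of -1.7778.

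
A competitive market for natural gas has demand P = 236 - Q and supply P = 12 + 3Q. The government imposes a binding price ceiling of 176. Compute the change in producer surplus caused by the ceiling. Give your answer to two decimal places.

Free-market equilibrium: 236 - Q = 12 + 3Q gives Q* = 56, P* = 180.
At the ceiling price 176, quantity supplied is (176 - 12)/3 = 54.6667; supply is the short side, so Q = 54.6667 trades at P = 176.
PS goes from (1/2)(56)(168) = 4704 to 4482.6667 (computed as (176 - 12)(54.6667) - (1/2)(3)(54.6667)^2), a change of -221.3333.

-221.33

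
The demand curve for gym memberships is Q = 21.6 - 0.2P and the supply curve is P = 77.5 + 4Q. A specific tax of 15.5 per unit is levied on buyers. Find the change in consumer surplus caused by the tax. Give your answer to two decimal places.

Rewriting demand in inverse form: P = 108 - 5Q.
Pre-tax equilibrium: 108 - 5Q = 77.5 + 4Q gives Q* = 3.3889, P* = 91.0556.
A tax on buyers shifts demand down by 15.5: (108 - 15.5) - 5Q = 77.5 + 4Q, so Q_t = 1.6667. Buyers pay P_b = 99.6667; sellers receive P_s = P_b - 15.5 = 84.1667.
CS falls from (1/2)(3.3889)(16.9444) = 28.7114 to (1/2)(1.6667)(8.3333) = 6.9444, a change of -21.767.

-21.77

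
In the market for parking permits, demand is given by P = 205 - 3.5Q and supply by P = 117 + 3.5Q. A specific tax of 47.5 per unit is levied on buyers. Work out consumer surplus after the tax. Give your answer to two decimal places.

58.58

Without the tax, 205 - 3.5Q = 117 + 3.5Q so Q* = 12.5714 and P* = 161.
With the tax, buyers' net willingness to pay falls by 47.5: (205 - 47.5) - 3.5Q = 117 + 3.5Q, so Q_t = 5.7857. Buyers pay P_b = 184.75; sellers receive P_s = P_b - 47.5 = 137.25.
Consumer surplus is the triangle under demand above P_b: (1/2)(5.7857)(205 - 184.75) = 58.5804.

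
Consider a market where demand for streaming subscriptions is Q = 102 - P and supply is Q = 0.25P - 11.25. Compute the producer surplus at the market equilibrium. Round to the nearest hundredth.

259.92

Rewriting demand in inverse form: P = 102 - Q.
Rewriting supply in inverse form: P = 45 + 4Q.
Set 102 - Q = 45 + 4Q, which gives 57 = 5Q, so Q* = 11.4 and P* = 102 - (11.4) = 90.6.
PS is the area between P* and the supply curve from 0 to Q*: (1/2)(11.4)(45.6) = 259.92.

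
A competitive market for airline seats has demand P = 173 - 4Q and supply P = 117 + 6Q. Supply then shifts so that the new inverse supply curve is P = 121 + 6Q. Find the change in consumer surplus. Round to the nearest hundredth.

Initial equilibrium: Q_0 = 5.6, P_0 = 150.6; CS_0 = (1/2)(5.6)(22.4) = 62.72, PS_0 = (1/2)(5.6)(33.6) = 94.08.
New equilibrium: 173 - 4Q = 121 + 6Q gives Q_1 = 5.2, P_1 = 152.2; CS_1 = 54.08, PS_1 = 81.12.
Change in consumer surplus = 54.08 - 62.72 = -8.64.

-8.64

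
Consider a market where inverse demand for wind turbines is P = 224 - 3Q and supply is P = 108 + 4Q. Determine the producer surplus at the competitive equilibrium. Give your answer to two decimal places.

Setting demand equal to supply, 116 = 7Q, so Q* = 16.5714 and P* = 174.2857.
PS is the area between P* and the supply curve from 0 to Q*: (1/2)(16.5714)(66.2857) = 549.2245.

549.22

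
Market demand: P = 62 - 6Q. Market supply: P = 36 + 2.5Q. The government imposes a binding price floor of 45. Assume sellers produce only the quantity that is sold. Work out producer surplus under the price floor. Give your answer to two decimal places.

15.47

Without the control, 62 - 6Q = 36 + 2.5Q so Q* = 3.0588 and P* = 43.6471.
At P = 45, buyers demand (62 - 45)/6 = 2.8333 while sellers would supply more, so the quantity traded is 2.8333 at price 45.
The supply price at Q = 2.8333 is 43.0833. PS is the trapezoid between 45 and supply over [0, 2.8333]: (1/2)[(45 - 36) + (45 - 43.0833)](2.8333) = 15.4653.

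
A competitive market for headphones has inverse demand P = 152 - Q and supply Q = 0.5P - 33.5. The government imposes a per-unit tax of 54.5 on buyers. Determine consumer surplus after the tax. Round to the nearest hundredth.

51.68

Rewriting supply in inverse form: P = 67 + 2Q.
Pre-tax equilibrium: 152 - Q = 67 + 2Q gives Q* = 28.3333, P* = 123.6667.
With the tax, buyers' net willingness to pay falls by 54.5: (152 - 54.5) - Q = 67 + 2Q, so Q_t = 10.1667. Buyers pay P_b = 141.8333; sellers receive P_s = P_b - 54.5 = 87.3333.
Consumer surplus is the triangle under demand above P_b: (1/2)(10.1667)(152 - 141.8333) = 51.6806.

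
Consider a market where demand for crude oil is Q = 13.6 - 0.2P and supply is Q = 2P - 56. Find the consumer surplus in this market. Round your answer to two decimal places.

Rewriting demand in inverse form: P = 68 - 5Q.
Rewriting supply in inverse form: P = 28 + 0.5Q.
Equilibrium: 68 - 5Q = 28 + 0.5Q, so Q* = 7.2727 and P* = 31.6364.
Consumer surplus is the triangle under demand above P*: (1/2)(7.2727)(68 - 31.6364) = (1/2)(7.2727)(36.3636) = 132.2314.

132.23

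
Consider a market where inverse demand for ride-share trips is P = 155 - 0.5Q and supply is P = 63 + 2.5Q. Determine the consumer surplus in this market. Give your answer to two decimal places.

235.11

Setting demand equal to supply, 92 = 3Q, so Q* = 30.6667 and P* = 139.6667.
CS is the area between the demand curve and P* from 0 to Q*: (1/2)(30.6667)(15.3333) = 235.1111.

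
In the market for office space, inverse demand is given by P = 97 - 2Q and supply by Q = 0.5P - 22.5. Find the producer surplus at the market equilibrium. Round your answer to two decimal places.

Rewriting supply in inverse form: P = 45 + 2Q.
Equilibrium: 97 - 2Q = 45 + 2Q, so Q* = 13 and P* = 71.
PS is the area between P* and the supply curve from 0 to Q*: (1/2)(13)(26) = 169.

169.00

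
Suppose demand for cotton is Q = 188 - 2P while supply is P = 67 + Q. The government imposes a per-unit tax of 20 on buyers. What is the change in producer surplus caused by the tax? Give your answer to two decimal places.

-151.11

Rewriting demand in inverse form: P = 94 - 0.5Q.
Without the tax, 94 - 0.5Q = 67 + Q so Q* = 18 and P* = 85.
A tax on buyers shifts demand down by 20: (94 - 20) - 0.5Q = 67 + Q, so Q_t = 4.6667. Buyers pay P_b = 91.6667; sellers receive P_s = P_b - 20 = 71.6667.
Producers lose the trapezoid between P_s and P* out to Q_t plus the triangle from Q_t to Q*: change in PS = 10.8889 - 162 = -151.1111.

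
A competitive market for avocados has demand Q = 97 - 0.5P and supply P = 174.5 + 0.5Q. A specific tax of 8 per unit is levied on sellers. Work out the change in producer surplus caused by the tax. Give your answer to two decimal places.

Rewriting demand in inverse form: P = 194 - 2Q.
Pre-tax equilibrium: 194 - 2Q = 174.5 + 0.5Q gives Q* = 7.8, P* = 178.4.
With the tax, sellers need 8 more per unit: 194 - 2Q = 174.5 + 0.5Q + 8, so Q_t = 4.6. Buyers pay P_b = 184.8; sellers receive P_s = P_b - 8 = 176.8.
Producers lose the trapezoid between P_s and P* out to Q_t plus the triangle from Q_t to Q*: change in PS = 5.29 - 15.21 = -9.92.

-9.92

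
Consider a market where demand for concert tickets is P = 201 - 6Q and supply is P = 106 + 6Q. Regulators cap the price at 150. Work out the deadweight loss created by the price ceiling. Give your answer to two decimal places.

Without the control, 201 - 6Q = 106 + 6Q so Q* = 7.9167 and P* = 153.5.
At P = 150, sellers supply (150 - 106)/6 = 7.3333 while buyers want more, so the quantity traded is 7.3333 at price 150.
The lost-trades triangle has base Q* - 7.3333 = 0.5833 and height equal to the gap between the curves at Q = 7.3333, which is 157 - 150 = 7. DWL = (1/2)(0.5833)(7) = 2.0417.

2.04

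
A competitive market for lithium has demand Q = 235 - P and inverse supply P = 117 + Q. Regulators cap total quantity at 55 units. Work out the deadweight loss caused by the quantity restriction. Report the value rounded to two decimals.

Rewriting demand in inverse form: P = 235 - Q.
Unrestricted equilibrium: Q* = (235 - 117)/(1 + 1) = 59.
At Q = 55 the demand price is 235 - (55) = 180 and the supply price is 117 + (55) = 172.
DWL = (1/2)(gap between curves at 55) x (Q* - 55) = (1/2)(8)(4) = 16.

16.00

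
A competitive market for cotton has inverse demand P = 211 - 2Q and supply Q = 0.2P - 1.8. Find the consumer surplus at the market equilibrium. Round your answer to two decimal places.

Rewriting supply in inverse form: P = 9 + 5Q.
Set 211 - 2Q = 9 + 5Q, which gives 202 = 7Q, so Q* = 28.8571 and P* = 211 - 2(28.8571) = 153.2857.
CS is the area between the demand curve and P* from 0 to Q*: (1/2)(28.8571)(57.7143) = 832.7347.

832.73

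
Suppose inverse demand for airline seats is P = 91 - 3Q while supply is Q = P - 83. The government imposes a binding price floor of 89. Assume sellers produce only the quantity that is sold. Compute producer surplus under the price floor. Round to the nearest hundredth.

Rewriting supply in inverse form: P = 83 + Q.
Without the control, 91 - 3Q = 83 + Q so Q* = 2 and P* = 85.
At P = 89, buyers demand (91 - 89)/3 = 0.6667 while sellers would supply more, so the quantity traded is 0.6667 at price 89.
The supply price at Q = 0.6667 is 83.6667. PS is the trapezoid between 89 and supply over [0, 0.6667]: (1/2)[(89 - 83) + (89 - 83.6667)](0.6667) = 3.7778.

3.78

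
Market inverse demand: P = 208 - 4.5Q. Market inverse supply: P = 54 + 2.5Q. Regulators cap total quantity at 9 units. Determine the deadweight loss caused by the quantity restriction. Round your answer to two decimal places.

Without the quota, 208 - 4.5Q = 54 + 2.5Q gives Q* = 22.
At Q = 9 the demand price is 208 - 4.5(9) = 167.5 and the supply price is 54 + 2.5(9) = 76.5.
DWL = (1/2)(gap between curves at 9) x (Q* - 9) = (1/2)(91)(13) = 591.5.

591.50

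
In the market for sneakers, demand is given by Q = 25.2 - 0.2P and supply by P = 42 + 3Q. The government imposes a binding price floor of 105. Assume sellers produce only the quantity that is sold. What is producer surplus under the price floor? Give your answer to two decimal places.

238.14

Rewriting demand in inverse form: P = 126 - 5Q.
Free-market equilibrium: 126 - 5Q = 42 + 3Q gives Q* = 10.5, P* = 73.5.
At the floor price 105, quantity demanded is (126 - 105)/5 = 4.2; demand is the short side, so Q = 4.2 trades at P = 105.
The supply price at Q = 4.2 is 54.6. PS is the trapezoid between 105 and supply over [0, 4.2]: (1/2)[(105 - 42) + (105 - 54.6)](4.2) = 238.14.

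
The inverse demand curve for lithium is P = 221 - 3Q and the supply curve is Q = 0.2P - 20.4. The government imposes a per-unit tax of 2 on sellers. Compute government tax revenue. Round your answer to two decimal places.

29.25

Rewriting supply in inverse form: P = 102 + 5Q.
Pre-tax equilibrium: 221 - 3Q = 102 + 5Q gives Q* = 14.875, P* = 176.375.
A tax on sellers shifts supply up by 2: 221 - 3Q = 102 + 5Q + 2, so Q_t = 14.625. Buyers pay P_b = 177.125; sellers receive P_s = P_b - 2 = 175.125.
Tax revenue = t x Q_t = 2 x 14.625 = 29.25.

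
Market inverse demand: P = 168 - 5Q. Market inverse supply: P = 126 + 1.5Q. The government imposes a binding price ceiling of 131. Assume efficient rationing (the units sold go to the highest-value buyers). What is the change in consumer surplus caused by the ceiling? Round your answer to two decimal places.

-8.82

Free-market equilibrium: 168 - 5Q = 126 + 1.5Q gives Q* = 6.4615, P* = 135.6923.
At the ceiling price 131, quantity supplied is (131 - 126)/1.5 = 3.3333; supply is the short side, so Q = 3.3333 trades at P = 131.
CS goes from (1/2)(6.4615)(32.3077) = 104.3787 to 95.5556 (computed as (168 - 131)(3.3333) - (1/2)(5)(3.3333)^2), a change of -8.8231.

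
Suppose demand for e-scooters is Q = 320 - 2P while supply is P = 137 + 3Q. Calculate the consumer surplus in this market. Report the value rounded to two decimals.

10.80

Rewriting demand in inverse form: P = 160 - 0.5Q.
Set 160 - 0.5Q = 137 + 3Q, which gives 23 = 3.5Q, so Q* = 6.5714 and P* = 160 - 0.5(6.5714) = 156.7143.
CS is the area between the demand curve and P* from 0 to Q*: (1/2)(6.5714)(3.2857) = 10.7959.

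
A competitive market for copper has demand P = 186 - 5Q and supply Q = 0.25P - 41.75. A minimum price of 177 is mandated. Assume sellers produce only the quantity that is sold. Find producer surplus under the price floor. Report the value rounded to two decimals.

Rewriting supply in inverse form: P = 167 + 4Q.
Free-market equilibrium: 186 - 5Q = 167 + 4Q gives Q* = 2.1111, P* = 175.4444.
At P = 177, buyers demand (186 - 177)/5 = 1.8 while sellers would supply more, so the quantity traded is 1.8 at price 177.
The supply price at Q = 1.8 is 174.2. PS is the trapezoid between 177 and supply over [0, 1.8]: (1/2)[(177 - 167) + (177 - 174.2)](1.8) = 11.52.

11.52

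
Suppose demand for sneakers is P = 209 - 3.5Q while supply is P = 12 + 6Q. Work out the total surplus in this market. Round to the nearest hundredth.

2042.58

Equilibrium: 209 - 3.5Q = 12 + 6Q, so Q* = 20.7368 and P* = 136.4211.
Total surplus is the full triangle between the curves from 0 to Q*: (1/2)(20.7368)(209 - 12) = 2042.5789.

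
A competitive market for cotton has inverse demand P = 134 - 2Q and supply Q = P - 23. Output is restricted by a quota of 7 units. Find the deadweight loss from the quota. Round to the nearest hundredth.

1350.00

Rewriting supply in inverse form: P = 23 + Q.
Unrestricted equilibrium: Q* = (134 - 23)/(2 + 1) = 37.
At Q = 7 the demand price is 134 - 2(7) = 120 and the supply price is 23 + (7) = 30.
Deadweight loss is the triangle between the curves from 7 to 37: (1/2)(120 - 30)(37 - 7) = 1350.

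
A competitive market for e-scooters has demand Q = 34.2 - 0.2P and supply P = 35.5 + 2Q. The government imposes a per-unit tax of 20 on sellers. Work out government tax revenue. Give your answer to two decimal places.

Rewriting demand in inverse form: P = 171 - 5Q.
Pre-tax equilibrium: 171 - 5Q = 35.5 + 2Q gives Q* = 19.3571, P* = 74.2143.
With the tax, sellers need 20 more per unit: 171 - 5Q = 35.5 + 2Q + 20, so Q_t = 16.5. Buyers pay P_b = 88.5; sellers receive P_s = P_b - 20 = 68.5.
Tax revenue = t x Q_t = 20 x 16.5 = 330.

330.00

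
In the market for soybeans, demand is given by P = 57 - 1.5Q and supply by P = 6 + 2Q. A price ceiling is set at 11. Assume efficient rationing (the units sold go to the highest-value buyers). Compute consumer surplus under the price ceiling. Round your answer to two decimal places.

Without the control, 57 - 1.5Q = 6 + 2Q so Q* = 14.5714 and P* = 35.1429.
At the ceiling price 11, quantity supplied is (11 - 6)/2 = 2.5; supply is the short side, so Q = 2.5 trades at P = 11.
The demand price at Q = 2.5 is 53.25. CS is the trapezoid between demand and 11 over [0, 2.5]: (1/2)[(57 - 11) + (53.25 - 11)](2.5) = 110.3125.

110.31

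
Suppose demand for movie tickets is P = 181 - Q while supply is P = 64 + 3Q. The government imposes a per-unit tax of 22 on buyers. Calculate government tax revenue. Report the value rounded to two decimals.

522.50

Without the tax, 181 - Q = 64 + 3Q so Q* = 29.25 and P* = 151.75.
A tax on buyers shifts demand down by 22: (181 - 22) - Q = 64 + 3Q, so Q_t = 23.75. Buyers pay P_b = 157.25; sellers receive P_s = P_b - 22 = 135.25.
Tax revenue = t x Q_t = 22 x 23.75 = 522.5.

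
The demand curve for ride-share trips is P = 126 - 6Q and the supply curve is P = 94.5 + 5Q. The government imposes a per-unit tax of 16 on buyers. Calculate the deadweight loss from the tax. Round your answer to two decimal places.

Without the tax, 126 - 6Q = 94.5 + 5Q so Q* = 2.8636 and P* = 108.8182.
A tax on buyers shifts demand down by 16: (126 - 16) - 6Q = 94.5 + 5Q, so Q_t = 1.4091. Buyers pay P_b = 117.5455; sellers receive P_s = P_b - 16 = 101.5455.
Deadweight loss is the triangle between the curves from Q_t to Q*: (1/2)(2.8636 - 1.4091)(16) = 11.6364.

11.64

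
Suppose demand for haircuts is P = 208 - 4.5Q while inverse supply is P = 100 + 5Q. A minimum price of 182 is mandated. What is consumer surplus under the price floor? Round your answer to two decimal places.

75.11

Free-market equilibrium: 208 - 4.5Q = 100 + 5Q gives Q* = 11.3684, P* = 156.8421.
At P = 182, buyers demand (208 - 182)/4.5 = 5.7778 while sellers would supply more, so the quantity traded is 5.7778 at price 182.
CS is the triangle under demand above 182: (1/2)(5.7778)(208 - 182) = 75.1111.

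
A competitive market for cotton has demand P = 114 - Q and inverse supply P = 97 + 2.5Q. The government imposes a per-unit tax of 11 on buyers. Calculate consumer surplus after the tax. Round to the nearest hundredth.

1.47

Without the tax, 114 - Q = 97 + 2.5Q so Q* = 4.8571 and P* = 109.1429.
With the tax, buyers' net willingness to pay falls by 11: (114 - 11) - Q = 97 + 2.5Q, so Q_t = 1.7143. Buyers pay P_b = 112.2857; sellers receive P_s = P_b - 11 = 101.2857.
Consumer surplus is the triangle under demand above P_b: (1/2)(1.7143)(114 - 112.2857) = 1.4694.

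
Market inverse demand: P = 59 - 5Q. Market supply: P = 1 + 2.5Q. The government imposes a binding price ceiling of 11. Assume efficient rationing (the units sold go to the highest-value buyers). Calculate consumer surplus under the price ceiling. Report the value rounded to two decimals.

Free-market equilibrium: 59 - 5Q = 1 + 2.5Q gives Q* = 7.7333, P* = 20.3333.
At P = 11, sellers supply (11 - 1)/2.5 = 4 while buyers want more, so the quantity traded is 4 at price 11.
The demand price at Q = 4 is 39. CS is the trapezoid between demand and 11 over [0, 4]: (1/2)[(59 - 11) + (39 - 11)](4) = 152.

152.00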